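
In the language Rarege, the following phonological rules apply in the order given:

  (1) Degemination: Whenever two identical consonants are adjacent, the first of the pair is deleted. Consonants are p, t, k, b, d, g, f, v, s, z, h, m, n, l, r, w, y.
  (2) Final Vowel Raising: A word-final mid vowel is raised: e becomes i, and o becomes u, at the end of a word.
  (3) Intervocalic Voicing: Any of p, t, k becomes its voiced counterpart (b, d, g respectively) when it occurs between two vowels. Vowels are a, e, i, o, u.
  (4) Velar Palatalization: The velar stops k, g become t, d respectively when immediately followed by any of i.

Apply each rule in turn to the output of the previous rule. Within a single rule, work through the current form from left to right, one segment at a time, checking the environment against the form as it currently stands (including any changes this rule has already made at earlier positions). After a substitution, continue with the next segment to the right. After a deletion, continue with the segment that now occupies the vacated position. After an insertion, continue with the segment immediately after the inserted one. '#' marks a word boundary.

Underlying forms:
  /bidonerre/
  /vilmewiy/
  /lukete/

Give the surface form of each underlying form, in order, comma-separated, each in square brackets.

/bidonerre/:
  (1) Degemination: [bidonerre] → [bidonere]
  (2) Final Vowel Raising: [bidonere] → [bidoneri]
  (3) Intervocalic Voicing: no change — [bidoneri]
  (4) Velar Palatalization: no change — [bidoneri]
/vilmewiy/:
  (1) Degemination: no change — [vilmewiy]
  (2) Final Vowel Raising: no change — [vilmewiy]
  (3) Intervocalic Voicing: no change — [vilmewiy]
  (4) Velar Palatalization: no change — [vilmewiy]
/lukete/:
  (1) Degemination: no change — [lukete]
  (2) Final Vowel Raising: [lukete] → [luketi]
  (3) Intervocalic Voicing: [luketi] → [lugedi]
  (4) Velar Palatalization: no change — [lugedi]

[bidoneri], [vilmewiy], [lugedi]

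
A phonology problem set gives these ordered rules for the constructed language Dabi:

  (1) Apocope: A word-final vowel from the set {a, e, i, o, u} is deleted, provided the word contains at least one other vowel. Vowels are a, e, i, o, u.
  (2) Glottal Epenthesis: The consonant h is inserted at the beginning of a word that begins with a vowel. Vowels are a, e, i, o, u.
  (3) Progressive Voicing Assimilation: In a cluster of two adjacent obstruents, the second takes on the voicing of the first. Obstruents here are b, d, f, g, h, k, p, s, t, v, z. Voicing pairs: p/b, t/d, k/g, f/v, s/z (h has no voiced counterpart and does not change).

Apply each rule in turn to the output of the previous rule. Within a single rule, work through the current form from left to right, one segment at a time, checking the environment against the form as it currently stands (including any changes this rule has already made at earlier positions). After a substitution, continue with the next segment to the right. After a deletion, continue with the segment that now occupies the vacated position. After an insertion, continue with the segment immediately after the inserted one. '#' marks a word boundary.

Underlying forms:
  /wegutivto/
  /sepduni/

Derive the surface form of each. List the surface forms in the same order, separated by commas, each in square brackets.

[wegutivd], [septun]

/wegutivto/:
  (1) Apocope: [wegutivto] → [wegutivt]
  (2) Glottal Epenthesis: no change — [wegutivt]
  (3) Progressive Voicing Assimilation: [wegutivt] → [wegutivd]
/sepduni/:
  (1) Apocope: [sepduni] → [sepdun]
  (2) Glottal Epenthesis: no change — [sepdun]
  (3) Progressive Voicing Assimilation: [sepdun] → [septun]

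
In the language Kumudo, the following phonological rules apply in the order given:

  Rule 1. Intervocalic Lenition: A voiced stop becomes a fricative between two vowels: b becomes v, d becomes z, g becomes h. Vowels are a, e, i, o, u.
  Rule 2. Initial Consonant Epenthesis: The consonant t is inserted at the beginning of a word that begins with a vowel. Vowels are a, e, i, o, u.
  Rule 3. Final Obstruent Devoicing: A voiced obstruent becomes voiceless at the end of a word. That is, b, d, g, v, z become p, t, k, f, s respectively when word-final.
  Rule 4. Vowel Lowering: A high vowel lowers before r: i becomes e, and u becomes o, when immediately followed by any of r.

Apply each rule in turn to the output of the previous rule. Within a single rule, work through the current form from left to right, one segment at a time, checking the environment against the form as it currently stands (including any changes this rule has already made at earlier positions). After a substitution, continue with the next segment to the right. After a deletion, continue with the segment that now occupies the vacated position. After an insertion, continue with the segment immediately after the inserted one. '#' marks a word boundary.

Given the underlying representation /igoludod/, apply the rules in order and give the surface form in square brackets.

[tiholuzot]

Rule 1 Intervocalic Lenition: [igoludod] → [iholuzod]
Rule 2 Initial Consonant Epenthesis: [iholuzod] → [tiholuzod]
Rule 3 Final Obstruent Devoicing: [tiholuzod] → [tiholuzot]
Rule 4 Vowel Lowering: no change — [tiholuzot]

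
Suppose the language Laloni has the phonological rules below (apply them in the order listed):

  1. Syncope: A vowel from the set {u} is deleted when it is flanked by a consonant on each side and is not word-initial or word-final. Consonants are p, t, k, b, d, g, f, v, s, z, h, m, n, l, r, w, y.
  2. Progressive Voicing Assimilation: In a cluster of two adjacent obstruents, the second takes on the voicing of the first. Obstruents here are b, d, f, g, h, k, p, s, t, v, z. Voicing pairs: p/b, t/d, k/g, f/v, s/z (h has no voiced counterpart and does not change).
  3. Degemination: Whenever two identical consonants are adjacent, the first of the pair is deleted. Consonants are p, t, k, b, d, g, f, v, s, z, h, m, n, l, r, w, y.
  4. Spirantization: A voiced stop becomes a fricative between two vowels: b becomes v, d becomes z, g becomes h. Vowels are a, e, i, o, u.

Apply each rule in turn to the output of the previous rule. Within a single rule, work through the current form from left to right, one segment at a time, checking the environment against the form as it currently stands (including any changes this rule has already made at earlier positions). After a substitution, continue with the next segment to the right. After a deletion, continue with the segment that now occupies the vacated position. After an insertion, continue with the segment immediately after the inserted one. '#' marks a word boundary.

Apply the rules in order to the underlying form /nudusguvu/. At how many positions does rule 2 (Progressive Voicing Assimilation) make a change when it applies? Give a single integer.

1 Syncope: [nudusguvu] → [ndsgvu]
2 Progressive Voicing Assimilation: [ndsgvu] → [ndzgvu]
3 Degemination: no change — [ndzgvu]
4 Spirantization: no change — [ndzgvu]
Rule 2 changed 1 position(s).

1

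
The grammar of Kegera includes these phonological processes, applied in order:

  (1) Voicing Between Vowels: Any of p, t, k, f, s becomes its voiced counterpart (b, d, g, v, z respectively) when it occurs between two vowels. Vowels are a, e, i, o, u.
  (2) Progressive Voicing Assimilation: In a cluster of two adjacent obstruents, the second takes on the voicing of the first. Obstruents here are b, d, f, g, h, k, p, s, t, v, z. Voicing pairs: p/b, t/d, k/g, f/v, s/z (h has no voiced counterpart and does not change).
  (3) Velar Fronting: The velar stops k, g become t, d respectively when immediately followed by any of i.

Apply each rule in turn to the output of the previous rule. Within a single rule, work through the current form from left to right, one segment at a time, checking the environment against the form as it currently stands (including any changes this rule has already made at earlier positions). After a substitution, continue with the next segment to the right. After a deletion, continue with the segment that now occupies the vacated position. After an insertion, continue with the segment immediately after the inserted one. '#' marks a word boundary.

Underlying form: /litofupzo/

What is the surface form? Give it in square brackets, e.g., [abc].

[lidovupso]

(1) Voicing Between Vowels: [litofupzo] → [lidovupzo]
(2) Progressive Voicing Assimilation: [lidovupzo] → [lidovupso]
(3) Velar Fronting: no change — [lidovupso]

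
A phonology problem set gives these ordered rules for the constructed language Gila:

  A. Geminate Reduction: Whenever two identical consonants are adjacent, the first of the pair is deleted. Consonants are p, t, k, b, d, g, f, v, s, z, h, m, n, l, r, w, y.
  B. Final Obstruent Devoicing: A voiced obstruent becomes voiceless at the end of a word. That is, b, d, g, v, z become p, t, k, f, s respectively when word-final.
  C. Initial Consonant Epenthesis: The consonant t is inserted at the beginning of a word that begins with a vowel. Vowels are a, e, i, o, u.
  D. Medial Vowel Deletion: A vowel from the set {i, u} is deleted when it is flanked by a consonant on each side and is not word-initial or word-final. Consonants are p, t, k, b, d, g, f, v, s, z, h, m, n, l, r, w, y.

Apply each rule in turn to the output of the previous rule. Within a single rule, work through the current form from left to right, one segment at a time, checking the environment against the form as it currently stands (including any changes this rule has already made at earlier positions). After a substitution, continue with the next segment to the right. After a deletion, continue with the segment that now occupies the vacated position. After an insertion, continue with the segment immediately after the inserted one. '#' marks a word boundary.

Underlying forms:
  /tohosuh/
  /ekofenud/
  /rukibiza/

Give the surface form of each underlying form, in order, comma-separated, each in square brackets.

/tohosuh/:
  A Geminate Reduction: no change — [tohosuh]
  B Final Obstruent Devoicing: no change — [tohosuh]
  C Initial Consonant Epenthesis: no change — [tohosuh]
  D Medial Vowel Deletion: [tohosuh] → [tohosh]
/ekofenud/:
  A Geminate Reduction: no change — [ekofenud]
  B Final Obstruent Devoicing: [ekofenud] → [ekofenut]
  C Initial Consonant Epenthesis: [ekofenut] → [tekofenut]
  D Medial Vowel Deletion: [tekofenut] → [tekofent]
/rukibiza/:
  A Geminate Reduction: no change — [rukibiza]
  B Final Obstruent Devoicing: no change — [rukibiza]
  C Initial Consonant Epenthesis: no change — [rukibiza]
  D Medial Vowel Deletion: [rukibiza] → [rkbza]

[tohosh], [tekofent], [rkbza]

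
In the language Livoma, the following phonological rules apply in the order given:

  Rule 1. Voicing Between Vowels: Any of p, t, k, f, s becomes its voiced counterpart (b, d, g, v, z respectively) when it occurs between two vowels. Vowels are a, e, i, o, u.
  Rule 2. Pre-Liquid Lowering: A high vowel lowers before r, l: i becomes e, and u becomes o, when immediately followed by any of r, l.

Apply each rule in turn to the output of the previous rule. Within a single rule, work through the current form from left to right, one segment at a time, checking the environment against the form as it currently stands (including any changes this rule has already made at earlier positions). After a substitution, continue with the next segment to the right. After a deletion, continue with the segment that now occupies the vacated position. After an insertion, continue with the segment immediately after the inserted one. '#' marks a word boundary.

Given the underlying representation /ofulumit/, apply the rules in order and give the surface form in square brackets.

Rule 1 Voicing Between Vowels: [ofulumit] → [ovulumit]
Rule 2 Pre-Liquid Lowering: [ovulumit] → [ovolumit]

[ovolumit]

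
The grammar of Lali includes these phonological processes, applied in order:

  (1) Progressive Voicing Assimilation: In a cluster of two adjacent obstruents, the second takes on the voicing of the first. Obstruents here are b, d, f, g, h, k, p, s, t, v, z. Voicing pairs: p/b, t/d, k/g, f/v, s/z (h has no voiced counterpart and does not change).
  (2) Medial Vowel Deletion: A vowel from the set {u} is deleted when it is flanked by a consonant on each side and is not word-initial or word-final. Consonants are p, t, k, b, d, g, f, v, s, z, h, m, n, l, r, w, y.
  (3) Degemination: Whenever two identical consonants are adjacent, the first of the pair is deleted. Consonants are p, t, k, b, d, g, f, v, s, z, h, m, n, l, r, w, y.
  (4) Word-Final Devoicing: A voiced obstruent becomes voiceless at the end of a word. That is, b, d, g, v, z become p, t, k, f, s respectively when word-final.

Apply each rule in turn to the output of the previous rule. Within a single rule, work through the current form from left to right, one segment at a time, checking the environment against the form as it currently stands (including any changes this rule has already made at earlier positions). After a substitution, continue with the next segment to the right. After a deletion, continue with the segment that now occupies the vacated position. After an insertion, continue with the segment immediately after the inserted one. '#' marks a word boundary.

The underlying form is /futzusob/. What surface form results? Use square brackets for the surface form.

(1) Progressive Voicing Assimilation: [futzusob] → [futsusob]
(2) Medial Vowel Deletion: [futsusob] → [ftssob]
(3) Degemination: [ftssob] → [ftsob]
(4) Word-Final Devoicing: [ftsob] → [ftsop]

[ftsop]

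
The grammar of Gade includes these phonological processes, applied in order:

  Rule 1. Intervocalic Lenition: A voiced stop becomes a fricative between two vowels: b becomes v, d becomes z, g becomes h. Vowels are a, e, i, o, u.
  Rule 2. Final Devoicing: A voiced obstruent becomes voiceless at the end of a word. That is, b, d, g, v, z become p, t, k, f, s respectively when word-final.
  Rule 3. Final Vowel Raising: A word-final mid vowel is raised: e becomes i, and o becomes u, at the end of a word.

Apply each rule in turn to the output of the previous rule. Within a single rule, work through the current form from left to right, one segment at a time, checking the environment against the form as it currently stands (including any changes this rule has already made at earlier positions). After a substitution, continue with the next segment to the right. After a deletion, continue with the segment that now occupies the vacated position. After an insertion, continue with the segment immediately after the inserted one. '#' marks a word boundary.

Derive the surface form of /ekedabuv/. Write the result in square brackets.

Rule 1 Intervocalic Lenition: [ekedabuv] → [ekezavuv]
Rule 2 Final Devoicing: [ekezavuv] → [ekezavuf]
Rule 3 Final Vowel Raising: no change — [ekezavuf]

[ekezavuf]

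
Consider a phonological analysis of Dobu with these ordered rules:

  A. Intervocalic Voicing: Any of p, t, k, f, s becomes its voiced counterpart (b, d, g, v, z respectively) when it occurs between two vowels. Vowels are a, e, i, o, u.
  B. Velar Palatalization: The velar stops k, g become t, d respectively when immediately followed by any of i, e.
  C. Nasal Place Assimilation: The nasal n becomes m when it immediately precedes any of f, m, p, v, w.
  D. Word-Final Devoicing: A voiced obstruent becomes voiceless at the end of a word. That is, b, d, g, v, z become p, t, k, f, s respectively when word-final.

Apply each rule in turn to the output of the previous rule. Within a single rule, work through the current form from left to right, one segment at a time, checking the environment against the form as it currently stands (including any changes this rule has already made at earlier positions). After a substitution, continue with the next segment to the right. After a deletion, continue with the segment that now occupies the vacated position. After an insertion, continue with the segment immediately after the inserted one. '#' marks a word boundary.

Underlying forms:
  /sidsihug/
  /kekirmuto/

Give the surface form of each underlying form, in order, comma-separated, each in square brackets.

/sidsihug/:
  A Intervocalic Voicing: no change — [sidsihug]
  B Velar Palatalization: no change — [sidsihug]
  C Nasal Place Assimilation: no change — [sidsihug]
  D Word-Final Devoicing: [sidsihug] → [sidsihuk]
/kekirmuto/:
  A Intervocalic Voicing: [kekirmuto] → [kegirmudo]
  B Velar Palatalization: [kegirmudo] → [tedirmudo]
  C Nasal Place Assimilation: no change — [tedirmudo]
  D Word-Final Devoicing: no change — [tedirmudo]

[sidsihuk], [tedirmudo]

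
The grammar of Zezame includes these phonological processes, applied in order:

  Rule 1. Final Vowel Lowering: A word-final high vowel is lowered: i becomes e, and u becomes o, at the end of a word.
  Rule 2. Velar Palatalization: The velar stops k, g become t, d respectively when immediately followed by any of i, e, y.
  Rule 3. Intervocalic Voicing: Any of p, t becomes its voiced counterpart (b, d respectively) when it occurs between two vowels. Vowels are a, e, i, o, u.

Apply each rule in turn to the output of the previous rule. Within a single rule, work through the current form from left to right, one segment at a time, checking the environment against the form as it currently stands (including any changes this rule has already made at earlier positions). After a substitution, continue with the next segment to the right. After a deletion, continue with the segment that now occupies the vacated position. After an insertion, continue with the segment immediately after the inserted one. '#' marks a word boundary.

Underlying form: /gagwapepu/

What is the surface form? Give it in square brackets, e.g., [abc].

[gagwabebo]

Rule 1 Final Vowel Lowering: [gagwapepu] → [gagwapepo]
Rule 2 Velar Palatalization: no change — [gagwapepo]
Rule 3 Intervocalic Voicing: [gagwapepo] → [gagwabebo]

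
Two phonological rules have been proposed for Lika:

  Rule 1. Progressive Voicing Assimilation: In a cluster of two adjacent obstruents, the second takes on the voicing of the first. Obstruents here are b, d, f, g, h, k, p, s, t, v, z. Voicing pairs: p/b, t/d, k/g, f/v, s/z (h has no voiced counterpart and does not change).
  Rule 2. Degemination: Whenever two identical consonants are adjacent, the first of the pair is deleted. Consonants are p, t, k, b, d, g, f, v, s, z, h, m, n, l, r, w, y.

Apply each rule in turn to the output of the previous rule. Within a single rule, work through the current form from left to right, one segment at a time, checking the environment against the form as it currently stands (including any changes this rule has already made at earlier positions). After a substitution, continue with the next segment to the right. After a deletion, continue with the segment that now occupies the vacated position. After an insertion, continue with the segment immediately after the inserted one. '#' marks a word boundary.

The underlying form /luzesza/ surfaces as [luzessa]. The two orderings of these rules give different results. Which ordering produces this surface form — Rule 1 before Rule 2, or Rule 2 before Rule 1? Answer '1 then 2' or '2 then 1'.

Order 1 then 2:
  1 Progressive Voicing Assimilation: [luzesza] → [luzessa]
  2 Degemination: [luzessa] → [luzesa]
  result: [luzesa]
Order 2 then 1:
  2 Degemination: no change — [luzesza]
  1 Progressive Voicing Assimilation: [luzesza] → [luzessa]
  result: [luzessa]

2 then 1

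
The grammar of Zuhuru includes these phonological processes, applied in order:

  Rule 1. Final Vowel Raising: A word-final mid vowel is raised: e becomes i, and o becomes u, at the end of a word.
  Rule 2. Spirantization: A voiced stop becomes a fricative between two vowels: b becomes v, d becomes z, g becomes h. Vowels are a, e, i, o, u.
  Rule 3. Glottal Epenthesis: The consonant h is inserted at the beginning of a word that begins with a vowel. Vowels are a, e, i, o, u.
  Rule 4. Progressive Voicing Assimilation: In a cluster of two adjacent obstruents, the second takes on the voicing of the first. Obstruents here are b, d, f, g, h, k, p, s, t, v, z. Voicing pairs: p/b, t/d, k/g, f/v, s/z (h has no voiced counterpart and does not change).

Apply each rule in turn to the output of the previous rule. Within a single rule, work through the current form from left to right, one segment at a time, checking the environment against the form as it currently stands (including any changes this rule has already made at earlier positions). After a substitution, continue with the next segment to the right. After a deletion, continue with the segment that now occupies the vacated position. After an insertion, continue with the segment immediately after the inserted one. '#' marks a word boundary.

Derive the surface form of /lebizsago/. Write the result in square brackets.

[levizzahu]

Rule 1 Final Vowel Raising: [lebizsago] → [lebizsagu]
Rule 2 Spirantization: [lebizsagu] → [levizsahu]
Rule 3 Glottal Epenthesis: no change — [levizsahu]
Rule 4 Progressive Voicing Assimilation: [levizsahu] → [levizzahu]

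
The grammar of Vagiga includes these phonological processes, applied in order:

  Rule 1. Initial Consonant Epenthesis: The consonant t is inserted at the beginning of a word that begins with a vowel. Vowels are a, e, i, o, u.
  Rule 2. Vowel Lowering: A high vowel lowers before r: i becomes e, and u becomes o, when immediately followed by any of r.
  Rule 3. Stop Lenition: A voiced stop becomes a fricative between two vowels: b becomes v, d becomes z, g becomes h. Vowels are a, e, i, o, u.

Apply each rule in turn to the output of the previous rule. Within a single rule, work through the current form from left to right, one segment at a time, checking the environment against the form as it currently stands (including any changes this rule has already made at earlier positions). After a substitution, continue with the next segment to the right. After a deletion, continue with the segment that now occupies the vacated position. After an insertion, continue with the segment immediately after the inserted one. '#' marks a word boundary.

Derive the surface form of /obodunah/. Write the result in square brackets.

[tovozunah]

Rule 1 Initial Consonant Epenthesis: [obodunah] → [tobodunah]
Rule 2 Vowel Lowering: no change — [tobodunah]
Rule 3 Stop Lenition: [tobodunah] → [tovozunah]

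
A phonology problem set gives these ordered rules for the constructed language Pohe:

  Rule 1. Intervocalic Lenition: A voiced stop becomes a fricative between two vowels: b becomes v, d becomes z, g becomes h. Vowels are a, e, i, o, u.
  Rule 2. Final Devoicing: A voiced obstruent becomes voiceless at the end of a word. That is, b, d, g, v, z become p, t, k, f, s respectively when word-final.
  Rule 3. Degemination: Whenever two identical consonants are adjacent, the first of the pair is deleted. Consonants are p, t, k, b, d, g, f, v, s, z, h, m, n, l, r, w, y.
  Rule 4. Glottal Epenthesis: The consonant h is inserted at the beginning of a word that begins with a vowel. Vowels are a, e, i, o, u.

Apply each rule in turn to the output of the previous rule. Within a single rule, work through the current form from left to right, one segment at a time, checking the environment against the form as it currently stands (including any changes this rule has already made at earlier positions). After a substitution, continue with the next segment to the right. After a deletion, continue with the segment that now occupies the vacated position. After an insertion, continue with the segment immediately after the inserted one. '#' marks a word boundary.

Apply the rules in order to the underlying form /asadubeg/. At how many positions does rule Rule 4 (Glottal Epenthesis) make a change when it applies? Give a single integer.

1

Rule 1 Intervocalic Lenition: [asadubeg] → [asazuveg]
Rule 2 Final Devoicing: [asazuveg] → [asazuvek]
Rule 3 Degemination: no change — [asazuvek]
Rule 4 Glottal Epenthesis: [asazuvek] → [hasazuvek]
Rule Rule 4 changed 1 position(s).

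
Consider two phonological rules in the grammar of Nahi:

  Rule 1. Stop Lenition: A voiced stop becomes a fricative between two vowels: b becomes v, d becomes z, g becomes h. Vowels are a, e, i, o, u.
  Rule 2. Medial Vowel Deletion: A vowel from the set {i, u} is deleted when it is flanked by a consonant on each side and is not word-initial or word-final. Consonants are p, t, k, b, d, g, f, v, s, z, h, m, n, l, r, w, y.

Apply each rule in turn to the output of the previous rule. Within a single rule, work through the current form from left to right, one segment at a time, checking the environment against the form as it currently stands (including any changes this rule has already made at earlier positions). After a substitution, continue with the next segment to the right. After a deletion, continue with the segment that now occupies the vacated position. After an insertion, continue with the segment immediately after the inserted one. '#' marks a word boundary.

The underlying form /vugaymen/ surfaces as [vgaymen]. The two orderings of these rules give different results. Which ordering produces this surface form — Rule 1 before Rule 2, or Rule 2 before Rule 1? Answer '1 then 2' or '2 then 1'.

2 then 1

Order 1 then 2:
  1 Stop Lenition: [vugaymen] → [vuhaymen]
  2 Medial Vowel Deletion: [vuhaymen] → [vhaymen]
  result: [vhaymen]
Order 2 then 1:
  2 Medial Vowel Deletion: [vugaymen] → [vgaymen]
  1 Stop Lenition: no change — [vgaymen]
  result: [vgaymen]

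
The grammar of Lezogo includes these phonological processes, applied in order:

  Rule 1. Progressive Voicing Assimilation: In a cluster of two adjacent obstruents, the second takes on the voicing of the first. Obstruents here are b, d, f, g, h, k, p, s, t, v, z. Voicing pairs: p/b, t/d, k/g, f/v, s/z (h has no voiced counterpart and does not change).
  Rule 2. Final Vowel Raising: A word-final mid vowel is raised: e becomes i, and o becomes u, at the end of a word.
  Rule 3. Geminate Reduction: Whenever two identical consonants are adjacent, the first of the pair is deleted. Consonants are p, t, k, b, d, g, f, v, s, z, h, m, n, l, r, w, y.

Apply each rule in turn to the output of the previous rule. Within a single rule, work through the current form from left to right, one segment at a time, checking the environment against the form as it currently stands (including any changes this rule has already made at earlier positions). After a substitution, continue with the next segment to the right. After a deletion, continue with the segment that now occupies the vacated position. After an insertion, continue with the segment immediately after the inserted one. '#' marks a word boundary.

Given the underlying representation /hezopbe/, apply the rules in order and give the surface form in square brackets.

[hezopi]

Rule 1 Progressive Voicing Assimilation: [hezopbe] → [hezoppe]
Rule 2 Final Vowel Raising: [hezoppe] → [hezoppi]
Rule 3 Geminate Reduction: [hezoppi] → [hezopi]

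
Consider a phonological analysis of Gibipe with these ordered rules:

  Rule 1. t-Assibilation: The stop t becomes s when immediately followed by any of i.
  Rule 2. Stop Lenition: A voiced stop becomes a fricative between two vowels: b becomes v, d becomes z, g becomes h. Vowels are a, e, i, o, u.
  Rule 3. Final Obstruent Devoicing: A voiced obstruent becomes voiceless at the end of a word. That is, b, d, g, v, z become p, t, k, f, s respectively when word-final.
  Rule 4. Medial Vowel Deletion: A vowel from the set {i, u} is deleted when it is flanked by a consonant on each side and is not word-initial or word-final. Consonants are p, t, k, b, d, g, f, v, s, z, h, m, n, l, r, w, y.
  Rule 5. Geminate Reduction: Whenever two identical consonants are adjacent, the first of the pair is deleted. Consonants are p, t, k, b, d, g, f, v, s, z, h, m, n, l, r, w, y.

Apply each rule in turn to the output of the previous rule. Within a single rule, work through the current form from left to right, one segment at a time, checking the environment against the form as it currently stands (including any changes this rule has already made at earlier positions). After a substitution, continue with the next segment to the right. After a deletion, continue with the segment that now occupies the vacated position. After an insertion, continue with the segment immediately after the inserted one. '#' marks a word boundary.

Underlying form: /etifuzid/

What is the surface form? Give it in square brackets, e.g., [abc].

Rule 1 t-Assibilation: [etifuzid] → [esifuzid]
Rule 2 Stop Lenition: no change — [esifuzid]
Rule 3 Final Obstruent Devoicing: [esifuzid] → [esifuzit]
Rule 4 Medial Vowel Deletion: [esifuzit] → [esfzt]
Rule 5 Geminate Reduction: no change — [esfzt]

[esfzt]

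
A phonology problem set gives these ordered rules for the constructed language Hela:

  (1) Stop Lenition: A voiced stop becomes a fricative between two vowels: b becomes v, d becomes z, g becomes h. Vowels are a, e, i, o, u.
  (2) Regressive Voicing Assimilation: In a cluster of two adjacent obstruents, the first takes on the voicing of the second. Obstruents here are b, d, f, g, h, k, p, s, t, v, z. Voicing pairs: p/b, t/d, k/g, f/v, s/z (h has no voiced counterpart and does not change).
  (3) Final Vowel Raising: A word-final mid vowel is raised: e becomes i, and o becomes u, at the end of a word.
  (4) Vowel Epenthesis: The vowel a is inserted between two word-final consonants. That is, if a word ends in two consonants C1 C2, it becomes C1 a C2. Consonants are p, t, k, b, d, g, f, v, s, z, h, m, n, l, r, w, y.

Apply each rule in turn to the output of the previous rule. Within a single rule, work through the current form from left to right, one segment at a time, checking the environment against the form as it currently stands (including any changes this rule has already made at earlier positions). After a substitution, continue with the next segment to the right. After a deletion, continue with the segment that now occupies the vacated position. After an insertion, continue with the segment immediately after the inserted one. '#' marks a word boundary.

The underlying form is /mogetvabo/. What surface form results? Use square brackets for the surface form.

[mohedvavu]

(1) Stop Lenition: [mogetvabo] → [mohetvavo]
(2) Regressive Voicing Assimilation: [mohetvavo] → [mohedvavo]
(3) Final Vowel Raising: [mohedvavo] → [mohedvavu]
(4) Vowel Epenthesis: no change — [mohedvavu]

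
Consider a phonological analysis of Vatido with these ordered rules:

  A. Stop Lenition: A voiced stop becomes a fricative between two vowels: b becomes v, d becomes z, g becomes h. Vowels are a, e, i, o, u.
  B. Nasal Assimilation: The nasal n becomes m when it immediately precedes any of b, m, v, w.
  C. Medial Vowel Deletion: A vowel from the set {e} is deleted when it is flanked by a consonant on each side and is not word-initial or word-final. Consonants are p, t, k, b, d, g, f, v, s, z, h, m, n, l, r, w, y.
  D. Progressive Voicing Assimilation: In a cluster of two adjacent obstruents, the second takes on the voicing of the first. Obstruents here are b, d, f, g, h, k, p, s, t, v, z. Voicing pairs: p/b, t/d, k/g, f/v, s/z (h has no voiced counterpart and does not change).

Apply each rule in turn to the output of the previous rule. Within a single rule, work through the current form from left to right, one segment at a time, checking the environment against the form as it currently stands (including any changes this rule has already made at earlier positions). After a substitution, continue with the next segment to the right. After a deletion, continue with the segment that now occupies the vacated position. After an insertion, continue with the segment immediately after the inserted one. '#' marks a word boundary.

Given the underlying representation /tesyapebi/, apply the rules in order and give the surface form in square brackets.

[tsyapfi]

A Stop Lenition: [tesyapebi] → [tesyapevi]
B Nasal Assimilation: no change — [tesyapevi]
C Medial Vowel Deletion: [tesyapevi] → [tsyapvi]
D Progressive Voicing Assimilation: [tsyapvi] → [tsyapfi]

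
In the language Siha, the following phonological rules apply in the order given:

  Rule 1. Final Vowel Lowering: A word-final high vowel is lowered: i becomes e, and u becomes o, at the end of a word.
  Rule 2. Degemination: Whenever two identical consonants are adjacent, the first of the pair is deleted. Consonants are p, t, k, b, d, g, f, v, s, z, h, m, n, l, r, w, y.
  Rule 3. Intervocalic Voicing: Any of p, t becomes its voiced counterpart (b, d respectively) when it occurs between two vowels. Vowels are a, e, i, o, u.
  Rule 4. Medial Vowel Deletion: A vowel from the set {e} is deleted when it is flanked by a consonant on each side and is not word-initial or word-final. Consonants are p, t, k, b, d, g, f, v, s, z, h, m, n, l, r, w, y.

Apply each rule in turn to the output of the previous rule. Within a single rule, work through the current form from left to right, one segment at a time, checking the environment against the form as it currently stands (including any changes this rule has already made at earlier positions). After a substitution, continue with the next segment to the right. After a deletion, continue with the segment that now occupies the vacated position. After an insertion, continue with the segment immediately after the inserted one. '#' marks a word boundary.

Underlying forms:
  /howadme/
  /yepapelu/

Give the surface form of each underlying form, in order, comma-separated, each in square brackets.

[howadme], [ybablo]

/howadme/:
  Rule 1 Final Vowel Lowering: no change — [howadme]
  Rule 2 Degemination: no change — [howadme]
  Rule 3 Intervocalic Voicing: no change — [howadme]
  Rule 4 Medial Vowel Deletion: no change — [howadme]
/yepapelu/:
  Rule 1 Final Vowel Lowering: [yepapelu] → [yepapelo]
  Rule 2 Degemination: no change — [yepapelo]
  Rule 3 Intervocalic Voicing: [yepapelo] → [yebabelo]
  Rule 4 Medial Vowel Deletion: [yebabelo] → [ybablo]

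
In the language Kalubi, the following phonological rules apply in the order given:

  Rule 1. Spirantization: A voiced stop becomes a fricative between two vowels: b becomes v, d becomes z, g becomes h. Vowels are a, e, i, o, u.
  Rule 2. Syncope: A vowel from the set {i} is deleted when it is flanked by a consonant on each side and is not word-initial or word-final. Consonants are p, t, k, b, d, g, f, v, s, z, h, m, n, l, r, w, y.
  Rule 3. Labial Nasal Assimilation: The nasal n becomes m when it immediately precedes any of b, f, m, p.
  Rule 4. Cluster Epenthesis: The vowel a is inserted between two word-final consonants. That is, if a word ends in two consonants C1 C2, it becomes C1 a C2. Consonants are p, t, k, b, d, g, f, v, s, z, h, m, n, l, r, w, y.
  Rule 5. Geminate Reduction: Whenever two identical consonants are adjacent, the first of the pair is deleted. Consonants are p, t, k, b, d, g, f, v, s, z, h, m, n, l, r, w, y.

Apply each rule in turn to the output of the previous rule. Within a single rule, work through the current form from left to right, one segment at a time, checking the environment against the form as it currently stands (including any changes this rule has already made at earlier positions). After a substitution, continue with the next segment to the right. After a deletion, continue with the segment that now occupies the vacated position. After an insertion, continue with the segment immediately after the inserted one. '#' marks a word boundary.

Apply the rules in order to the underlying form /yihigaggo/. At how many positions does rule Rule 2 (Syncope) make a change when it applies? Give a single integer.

2

Rule 1 Spirantization: [yihigaggo] → [yihihaggo]
Rule 2 Syncope: [yihihaggo] → [yhhaggo]
Rule 3 Labial Nasal Assimilation: no change — [yhhaggo]
Rule 4 Cluster Epenthesis: no change — [yhhaggo]
Rule 5 Geminate Reduction: [yhhaggo] → [yhago]
Rule Rule 2 changed 2 position(s).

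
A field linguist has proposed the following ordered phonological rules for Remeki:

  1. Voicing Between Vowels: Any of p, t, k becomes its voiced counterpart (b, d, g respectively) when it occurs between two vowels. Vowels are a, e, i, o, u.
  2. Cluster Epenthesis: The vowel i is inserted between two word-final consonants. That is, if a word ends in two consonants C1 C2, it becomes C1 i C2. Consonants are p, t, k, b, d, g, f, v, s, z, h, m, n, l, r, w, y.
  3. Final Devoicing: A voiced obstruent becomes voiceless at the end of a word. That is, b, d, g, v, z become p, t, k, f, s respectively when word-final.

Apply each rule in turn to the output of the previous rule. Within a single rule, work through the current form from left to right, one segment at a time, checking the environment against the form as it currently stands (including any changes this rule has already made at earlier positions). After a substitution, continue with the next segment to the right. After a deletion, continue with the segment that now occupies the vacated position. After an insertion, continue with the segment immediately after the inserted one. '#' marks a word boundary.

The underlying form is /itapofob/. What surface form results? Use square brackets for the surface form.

[idabofop]

1 Voicing Between Vowels: [itapofob] → [idabofob]
2 Cluster Epenthesis: no change — [idabofob]
3 Final Devoicing: [idabofob] → [idabofop]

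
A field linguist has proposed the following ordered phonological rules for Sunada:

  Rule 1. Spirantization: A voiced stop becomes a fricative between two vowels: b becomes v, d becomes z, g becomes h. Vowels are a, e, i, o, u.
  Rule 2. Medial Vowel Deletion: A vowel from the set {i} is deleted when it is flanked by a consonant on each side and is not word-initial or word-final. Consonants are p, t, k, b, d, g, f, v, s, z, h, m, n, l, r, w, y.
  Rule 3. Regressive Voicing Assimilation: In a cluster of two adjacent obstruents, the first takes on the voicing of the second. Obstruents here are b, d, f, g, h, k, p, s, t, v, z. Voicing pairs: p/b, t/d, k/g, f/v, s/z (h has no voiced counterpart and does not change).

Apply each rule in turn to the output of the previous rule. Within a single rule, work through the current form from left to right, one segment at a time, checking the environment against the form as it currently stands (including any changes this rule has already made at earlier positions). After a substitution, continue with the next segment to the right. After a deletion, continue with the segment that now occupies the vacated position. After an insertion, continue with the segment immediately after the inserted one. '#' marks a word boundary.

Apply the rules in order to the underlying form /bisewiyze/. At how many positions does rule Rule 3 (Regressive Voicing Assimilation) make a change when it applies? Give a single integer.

Rule 1 Spirantization: no change — [bisewiyze]
Rule 2 Medial Vowel Deletion: [bisewiyze] → [bsewyze]
Rule 3 Regressive Voicing Assimilation: [bsewyze] → [psewyze]
Rule Rule 3 changed 1 position(s).

1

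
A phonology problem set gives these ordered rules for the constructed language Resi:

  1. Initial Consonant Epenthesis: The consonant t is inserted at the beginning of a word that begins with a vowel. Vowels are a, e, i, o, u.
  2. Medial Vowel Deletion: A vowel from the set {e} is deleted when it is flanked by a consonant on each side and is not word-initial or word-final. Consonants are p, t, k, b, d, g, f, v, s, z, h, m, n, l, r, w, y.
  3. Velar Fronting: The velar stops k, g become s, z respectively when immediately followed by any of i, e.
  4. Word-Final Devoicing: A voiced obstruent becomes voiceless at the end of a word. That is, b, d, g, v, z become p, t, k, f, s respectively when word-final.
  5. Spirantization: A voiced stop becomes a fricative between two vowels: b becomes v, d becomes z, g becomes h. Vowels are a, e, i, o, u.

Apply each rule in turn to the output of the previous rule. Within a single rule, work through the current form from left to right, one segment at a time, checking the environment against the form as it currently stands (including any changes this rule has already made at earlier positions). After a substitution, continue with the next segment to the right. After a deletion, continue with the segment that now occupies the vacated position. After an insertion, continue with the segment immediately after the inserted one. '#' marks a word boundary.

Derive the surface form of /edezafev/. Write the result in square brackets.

[tdzaff]

1 Initial Consonant Epenthesis: [edezafev] → [tedezafev]
2 Medial Vowel Deletion: [tedezafev] → [tdzafv]
3 Velar Fronting: no change — [tdzafv]
4 Word-Final Devoicing: [tdzafv] → [tdzaff]
5 Spirantization: no change — [tdzaff]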